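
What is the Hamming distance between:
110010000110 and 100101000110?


XOR: 010111000000
Count of 1s: 4

4


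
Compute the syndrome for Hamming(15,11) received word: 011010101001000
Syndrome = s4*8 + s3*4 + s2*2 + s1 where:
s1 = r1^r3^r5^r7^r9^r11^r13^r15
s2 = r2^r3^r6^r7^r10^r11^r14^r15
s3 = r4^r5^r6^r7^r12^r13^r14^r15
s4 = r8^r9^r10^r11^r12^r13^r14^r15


s1=0, s2=1, s3=1, s4=0

Syndrome = 6 (error at position 6)


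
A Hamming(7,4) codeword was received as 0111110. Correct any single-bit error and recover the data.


Syndrome = 6: error at position 6

Data: 1100 (corrected bit 6)


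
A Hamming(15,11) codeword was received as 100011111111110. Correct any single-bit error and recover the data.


Syndrome = 10: error at position 10

Data: 01111011110 (corrected bit 10)


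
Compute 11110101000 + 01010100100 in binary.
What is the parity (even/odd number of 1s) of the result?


11110101000 = 1960
01010100100 = 676
Sum = 2636 = 101001001100
1s count = 5

odd parity (5 ones in 101001001100)


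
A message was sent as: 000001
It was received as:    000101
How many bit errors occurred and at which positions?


XOR: 000100

1 error(s) at position(s): 3


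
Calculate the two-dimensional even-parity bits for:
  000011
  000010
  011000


Row parities: 010
Column parities: 011001

Row P: 010, Col P: 011001, Corner: 1


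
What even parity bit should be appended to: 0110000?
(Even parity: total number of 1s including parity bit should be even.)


Number of 1s in data: 2
Parity bit: 0

0


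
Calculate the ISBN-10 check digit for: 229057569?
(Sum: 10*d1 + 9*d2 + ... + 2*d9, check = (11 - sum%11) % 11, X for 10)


Weighted sum: 231
231 mod 11 = 0

Check digit: 0


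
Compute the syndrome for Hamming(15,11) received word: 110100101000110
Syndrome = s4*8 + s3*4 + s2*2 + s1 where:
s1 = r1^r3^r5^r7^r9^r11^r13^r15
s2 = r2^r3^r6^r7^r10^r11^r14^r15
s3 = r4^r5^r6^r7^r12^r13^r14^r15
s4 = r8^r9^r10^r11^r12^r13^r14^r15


s1=0, s2=1, s3=0, s4=1

Syndrome = 10 (error at position 10)


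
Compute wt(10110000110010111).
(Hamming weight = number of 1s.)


Counting 1s in 10110000110010111

9


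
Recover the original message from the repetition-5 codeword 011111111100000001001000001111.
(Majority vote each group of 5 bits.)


Groups: 01111, 11111, 00000, 00100, 10000, 01111
Majority votes: 110001

110001


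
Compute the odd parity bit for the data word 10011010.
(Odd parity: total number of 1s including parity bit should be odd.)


Number of 1s in data: 4
Parity bit: 1

1


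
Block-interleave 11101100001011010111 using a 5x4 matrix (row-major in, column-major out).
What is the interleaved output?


Matrix:
  1110
  1100
  0010
  1101
  0111
Read columns: 11010110111010100011

11010110111010100011


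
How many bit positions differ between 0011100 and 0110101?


XOR: 0101001
Count of 1s: 3

3


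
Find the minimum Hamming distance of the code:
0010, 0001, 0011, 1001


Comparing all pairs, minimum distance: 1
Can detect 0 errors, correct 0 errors

1


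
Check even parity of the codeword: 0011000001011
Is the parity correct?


Number of 1s: 5

No, parity error (5 ones)


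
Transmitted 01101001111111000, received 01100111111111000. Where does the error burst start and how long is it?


XOR: 00001110000000000

Burst at position 4, length 3


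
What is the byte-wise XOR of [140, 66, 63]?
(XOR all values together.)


XOR chain: 140 ^ 66 ^ 63 = 241

241


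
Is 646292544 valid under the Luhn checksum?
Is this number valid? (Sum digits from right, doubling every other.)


Luhn sum = 54
54 mod 10 = 4

Invalid (Luhn sum mod 10 = 4)


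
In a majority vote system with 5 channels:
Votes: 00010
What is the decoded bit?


Ones: 1 out of 5
Threshold: 3

0 (1/5 voted 1)


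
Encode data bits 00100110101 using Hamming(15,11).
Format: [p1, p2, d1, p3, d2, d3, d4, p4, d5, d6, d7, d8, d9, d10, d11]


Parity bits: p1=1, p2=0, p3=1, p4=0

100101000110101


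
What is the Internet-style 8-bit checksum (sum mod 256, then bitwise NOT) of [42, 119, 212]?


Sum = 373 mod 256 = 117
Complement = 138

138


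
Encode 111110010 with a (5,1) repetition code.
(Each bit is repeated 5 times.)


Each bit -> 5 copies

111111111111111111111111100000000001111100000


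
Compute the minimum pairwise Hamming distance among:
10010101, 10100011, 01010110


Comparing all pairs, minimum distance: 4
Can detect 3 errors, correct 1 errors

4


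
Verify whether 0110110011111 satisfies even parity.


Number of 1s: 9

No, parity error (9 ones)


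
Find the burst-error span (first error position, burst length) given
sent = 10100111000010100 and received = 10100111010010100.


XOR: 00000000010000000

Burst at position 9, length 1


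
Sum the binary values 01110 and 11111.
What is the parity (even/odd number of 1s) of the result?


01110 = 14
11111 = 31
Sum = 45 = 101101
1s count = 4

even parity (4 ones in 101101)


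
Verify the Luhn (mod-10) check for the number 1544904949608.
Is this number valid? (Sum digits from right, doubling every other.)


Luhn sum = 63
63 mod 10 = 3

Invalid (Luhn sum mod 10 = 3)


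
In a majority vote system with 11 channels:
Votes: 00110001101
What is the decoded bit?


Ones: 5 out of 11
Threshold: 6

0 (5/11 voted 1)


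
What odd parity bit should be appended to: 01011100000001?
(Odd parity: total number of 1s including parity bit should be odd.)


Number of 1s in data: 5
Parity bit: 0

0


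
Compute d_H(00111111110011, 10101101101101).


XOR: 10010010011110
Count of 1s: 7

7


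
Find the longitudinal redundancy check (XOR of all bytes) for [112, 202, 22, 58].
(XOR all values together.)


XOR chain: 112 ^ 202 ^ 22 ^ 58 = 150

150


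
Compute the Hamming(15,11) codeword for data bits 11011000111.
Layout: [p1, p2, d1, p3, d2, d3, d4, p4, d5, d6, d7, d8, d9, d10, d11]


Parity bits: p1=0, p2=0, p3=1, p4=0

001110101000111


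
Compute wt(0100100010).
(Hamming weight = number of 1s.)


Counting 1s in 0100100010

3


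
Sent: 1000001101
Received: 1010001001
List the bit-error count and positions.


XOR: 0010000100

2 error(s) at position(s): 2, 7


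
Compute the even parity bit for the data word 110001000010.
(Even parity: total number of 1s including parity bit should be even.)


Number of 1s in data: 4
Parity bit: 0

0


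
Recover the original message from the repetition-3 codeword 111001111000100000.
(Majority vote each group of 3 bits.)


Groups: 111, 001, 111, 000, 100, 000
Majority votes: 101000

101000


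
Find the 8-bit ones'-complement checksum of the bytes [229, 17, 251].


Sum = 497 mod 256 = 241
Complement = 14

14


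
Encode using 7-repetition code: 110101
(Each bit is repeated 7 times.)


Each bit -> 7 copies

111111111111110000000111111100000001111111


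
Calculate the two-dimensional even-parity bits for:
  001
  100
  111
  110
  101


Row parities: 11100
Column parities: 001

Row P: 11100, Col P: 001, Corner: 1


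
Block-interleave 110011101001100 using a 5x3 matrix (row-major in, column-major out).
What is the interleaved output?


Matrix:
  110
  011
  101
  001
  100
Read columns: 101011100001110

101011100001110


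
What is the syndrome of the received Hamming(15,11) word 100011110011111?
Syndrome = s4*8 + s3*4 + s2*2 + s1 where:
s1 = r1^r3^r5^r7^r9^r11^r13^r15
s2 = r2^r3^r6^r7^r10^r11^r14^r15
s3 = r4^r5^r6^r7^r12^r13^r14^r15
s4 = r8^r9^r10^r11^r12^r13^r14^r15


s1=0, s2=1, s3=1, s4=0

Syndrome = 6 (error at position 6)


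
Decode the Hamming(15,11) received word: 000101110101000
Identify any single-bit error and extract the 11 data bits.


Syndrome = 11: error at position 11

Data: 00110111000 (corrected bit 11)


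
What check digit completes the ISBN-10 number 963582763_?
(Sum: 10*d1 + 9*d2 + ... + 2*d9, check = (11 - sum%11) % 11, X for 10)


Weighted sum: 313
313 mod 11 = 5

Check digit: 6


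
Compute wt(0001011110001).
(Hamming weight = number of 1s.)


Counting 1s in 0001011110001

6


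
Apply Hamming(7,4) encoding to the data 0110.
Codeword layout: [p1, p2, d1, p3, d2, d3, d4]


Parity bits: p1=1, p2=1, p3=0

1100110


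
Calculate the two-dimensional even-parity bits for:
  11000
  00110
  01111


Row parities: 000
Column parities: 10001

Row P: 000, Col P: 10001, Corner: 0


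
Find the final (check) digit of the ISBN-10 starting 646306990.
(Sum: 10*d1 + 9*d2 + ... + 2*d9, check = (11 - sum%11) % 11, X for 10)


Weighted sum: 258
258 mod 11 = 5

Check digit: 6


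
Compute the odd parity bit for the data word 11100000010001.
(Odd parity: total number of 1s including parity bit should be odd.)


Number of 1s in data: 5
Parity bit: 0

0


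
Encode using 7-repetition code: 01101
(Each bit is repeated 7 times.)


Each bit -> 7 copies

00000001111111111111100000001111111


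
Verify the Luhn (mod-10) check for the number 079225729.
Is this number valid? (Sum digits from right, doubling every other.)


Luhn sum = 41
41 mod 10 = 1

Invalid (Luhn sum mod 10 = 1)


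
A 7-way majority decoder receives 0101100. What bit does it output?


Ones: 3 out of 7
Threshold: 4

0 (3/7 voted 1)


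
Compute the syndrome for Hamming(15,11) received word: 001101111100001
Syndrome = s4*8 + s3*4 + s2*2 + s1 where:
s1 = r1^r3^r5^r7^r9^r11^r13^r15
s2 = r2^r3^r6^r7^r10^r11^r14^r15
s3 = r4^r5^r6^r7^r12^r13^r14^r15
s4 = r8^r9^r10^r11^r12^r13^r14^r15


s1=0, s2=1, s3=0, s4=0

Syndrome = 2 (error at position 2)


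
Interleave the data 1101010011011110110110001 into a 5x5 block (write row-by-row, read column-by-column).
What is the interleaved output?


Matrix:
  11010
  10011
  01111
  01101
  10001
Read columns: 1100110110001101110001111

1100110110001101110001111


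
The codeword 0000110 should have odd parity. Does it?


Number of 1s: 2

No, parity error (2 ones)


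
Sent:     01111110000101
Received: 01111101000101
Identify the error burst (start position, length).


XOR: 00000011000000

Burst at position 6, length 2


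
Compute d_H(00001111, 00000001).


XOR: 00001110
Count of 1s: 3

3


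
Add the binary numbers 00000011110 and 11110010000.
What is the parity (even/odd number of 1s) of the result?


00000011110 = 30
11110010000 = 1936
Sum = 1966 = 11110101110
1s count = 8

even parity (8 ones in 11110101110)


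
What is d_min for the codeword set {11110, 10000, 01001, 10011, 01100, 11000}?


Comparing all pairs, minimum distance: 1
Can detect 0 errors, correct 0 errors

1


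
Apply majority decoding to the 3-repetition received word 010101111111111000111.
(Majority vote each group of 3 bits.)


Groups: 010, 101, 111, 111, 111, 000, 111
Majority votes: 0111101

0111101


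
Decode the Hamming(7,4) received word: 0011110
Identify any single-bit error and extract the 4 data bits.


Syndrome = 4: error at position 4

Data: 1110 (corrected bit 4)


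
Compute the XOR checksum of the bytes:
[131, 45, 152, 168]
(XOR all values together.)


XOR chain: 131 ^ 45 ^ 152 ^ 168 = 158

158


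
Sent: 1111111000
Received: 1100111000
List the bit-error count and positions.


XOR: 0011000000

2 error(s) at position(s): 2, 3


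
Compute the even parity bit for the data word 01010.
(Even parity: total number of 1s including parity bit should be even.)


Number of 1s in data: 2
Parity bit: 0

0


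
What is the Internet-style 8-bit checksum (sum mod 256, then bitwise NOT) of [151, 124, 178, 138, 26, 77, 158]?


Sum = 852 mod 256 = 84
Complement = 171

171


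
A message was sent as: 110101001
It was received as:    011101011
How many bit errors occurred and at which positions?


XOR: 101000010

3 error(s) at position(s): 0, 2, 7


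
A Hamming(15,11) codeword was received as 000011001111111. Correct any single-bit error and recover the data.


Syndrome = 11: error at position 11

Data: 01101101111 (corrected bit 11)


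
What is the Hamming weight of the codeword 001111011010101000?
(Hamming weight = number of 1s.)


Counting 1s in 001111011010101000

9


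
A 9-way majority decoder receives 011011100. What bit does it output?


Ones: 5 out of 9
Threshold: 5

1 (5/9 voted 1)


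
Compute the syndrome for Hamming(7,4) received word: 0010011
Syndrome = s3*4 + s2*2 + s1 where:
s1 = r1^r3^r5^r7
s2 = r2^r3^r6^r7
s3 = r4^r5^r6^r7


s1=0, s2=1, s3=0

Syndrome = 2 (error at position 2)


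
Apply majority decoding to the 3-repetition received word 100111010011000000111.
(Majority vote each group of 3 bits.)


Groups: 100, 111, 010, 011, 000, 000, 111
Majority votes: 0101001

0101001


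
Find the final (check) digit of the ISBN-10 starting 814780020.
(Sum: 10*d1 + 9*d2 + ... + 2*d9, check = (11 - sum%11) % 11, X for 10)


Weighted sum: 224
224 mod 11 = 4

Check digit: 7


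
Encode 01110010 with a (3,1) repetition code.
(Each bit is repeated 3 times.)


Each bit -> 3 copies

000111111111000000111000


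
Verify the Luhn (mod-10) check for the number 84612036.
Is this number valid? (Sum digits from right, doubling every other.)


Luhn sum = 31
31 mod 10 = 1

Invalid (Luhn sum mod 10 = 1)


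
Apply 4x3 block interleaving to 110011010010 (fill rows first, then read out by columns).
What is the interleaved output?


Matrix:
  110
  011
  010
  010
Read columns: 100011110100

100011110100


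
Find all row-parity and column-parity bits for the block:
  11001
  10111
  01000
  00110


Row parities: 1010
Column parities: 00000

Row P: 1010, Col P: 00000, Corner: 0


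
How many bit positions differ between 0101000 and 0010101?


XOR: 0111101
Count of 1s: 5

5


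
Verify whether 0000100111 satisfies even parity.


Number of 1s: 4

Yes, parity is correct (4 ones)


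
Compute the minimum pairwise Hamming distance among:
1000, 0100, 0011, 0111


Comparing all pairs, minimum distance: 1
Can detect 0 errors, correct 0 errors

1


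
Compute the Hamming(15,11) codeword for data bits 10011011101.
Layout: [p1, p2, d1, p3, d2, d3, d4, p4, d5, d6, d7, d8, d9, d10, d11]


Parity bits: p1=0, p2=0, p3=0, p4=1

001000111011101


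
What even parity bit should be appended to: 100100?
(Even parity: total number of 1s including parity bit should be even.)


Number of 1s in data: 2
Parity bit: 0

0


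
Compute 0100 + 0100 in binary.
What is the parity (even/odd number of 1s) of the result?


0100 = 4
0100 = 4
Sum = 8 = 1000
1s count = 1

odd parity (1 ones in 1000)


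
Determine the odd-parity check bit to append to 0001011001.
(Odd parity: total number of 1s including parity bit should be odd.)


Number of 1s in data: 4
Parity bit: 1

1


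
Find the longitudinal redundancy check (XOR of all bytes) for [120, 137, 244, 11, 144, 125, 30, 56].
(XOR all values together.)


XOR chain: 120 ^ 137 ^ 244 ^ 11 ^ 144 ^ 125 ^ 30 ^ 56 = 197

197


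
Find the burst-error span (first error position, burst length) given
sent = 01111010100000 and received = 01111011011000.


XOR: 00000001111000

Burst at position 7, length 4


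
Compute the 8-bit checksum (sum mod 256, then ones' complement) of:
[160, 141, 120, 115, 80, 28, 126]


Sum = 770 mod 256 = 2
Complement = 253

253


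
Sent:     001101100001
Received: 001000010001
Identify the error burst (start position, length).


XOR: 000101110000

Burst at position 3, length 5


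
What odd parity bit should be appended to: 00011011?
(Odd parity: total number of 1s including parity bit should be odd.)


Number of 1s in data: 4
Parity bit: 1

1


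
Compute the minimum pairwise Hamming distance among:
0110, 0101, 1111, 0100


Comparing all pairs, minimum distance: 1
Can detect 0 errors, correct 0 errors

1


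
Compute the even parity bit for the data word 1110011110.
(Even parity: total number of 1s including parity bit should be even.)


Number of 1s in data: 7
Parity bit: 1

1


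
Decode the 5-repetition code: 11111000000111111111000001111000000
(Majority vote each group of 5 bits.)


Groups: 11111, 00000, 01111, 11111, 00000, 11110, 00000
Majority votes: 1011010

1011010


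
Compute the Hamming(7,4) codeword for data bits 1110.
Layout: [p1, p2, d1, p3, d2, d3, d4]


Parity bits: p1=0, p2=0, p3=0

0010110


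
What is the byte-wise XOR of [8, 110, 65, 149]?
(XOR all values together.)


XOR chain: 8 ^ 110 ^ 65 ^ 149 = 178

178


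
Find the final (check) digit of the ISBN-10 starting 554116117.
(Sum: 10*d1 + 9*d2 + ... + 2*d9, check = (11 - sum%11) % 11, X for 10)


Weighted sum: 191
191 mod 11 = 4

Check digit: 7


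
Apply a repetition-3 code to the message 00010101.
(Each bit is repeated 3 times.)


Each bit -> 3 copies

000000000111000111000111


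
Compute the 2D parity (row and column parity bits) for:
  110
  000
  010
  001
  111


Row parities: 00111
Column parities: 010

Row P: 00111, Col P: 010, Corner: 1


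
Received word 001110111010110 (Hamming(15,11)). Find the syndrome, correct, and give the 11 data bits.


Syndrome = 12: error at position 12

Data: 11011011110 (corrected bit 12)


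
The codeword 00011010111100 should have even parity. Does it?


Number of 1s: 7

No, parity error (7 ones)


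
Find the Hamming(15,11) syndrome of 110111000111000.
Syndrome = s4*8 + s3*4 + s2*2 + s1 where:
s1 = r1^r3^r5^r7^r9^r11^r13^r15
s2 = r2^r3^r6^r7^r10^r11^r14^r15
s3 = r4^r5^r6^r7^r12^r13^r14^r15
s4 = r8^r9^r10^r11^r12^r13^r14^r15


s1=1, s2=0, s3=0, s4=1

Syndrome = 9 (error at position 9)


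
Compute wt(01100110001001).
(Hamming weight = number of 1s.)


Counting 1s in 01100110001001

6


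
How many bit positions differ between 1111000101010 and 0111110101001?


XOR: 1000110000011
Count of 1s: 5

5


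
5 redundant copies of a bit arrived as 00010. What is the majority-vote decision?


Ones: 1 out of 5
Threshold: 3

0 (1/5 voted 1)


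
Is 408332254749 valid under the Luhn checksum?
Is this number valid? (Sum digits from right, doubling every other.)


Luhn sum = 67
67 mod 10 = 7

Invalid (Luhn sum mod 10 = 7)


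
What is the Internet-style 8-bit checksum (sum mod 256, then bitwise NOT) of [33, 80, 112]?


Sum = 225 mod 256 = 225
Complement = 30

30


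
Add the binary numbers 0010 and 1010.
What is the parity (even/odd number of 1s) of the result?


0010 = 2
1010 = 10
Sum = 12 = 1100
1s count = 2

even parity (2 ones in 1100)


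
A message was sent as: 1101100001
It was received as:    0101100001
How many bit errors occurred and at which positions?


XOR: 1000000000

1 error(s) at position(s): 0


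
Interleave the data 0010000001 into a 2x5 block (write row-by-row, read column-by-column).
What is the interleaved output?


Matrix:
  00100
  00001
Read columns: 0000100001

0000100001


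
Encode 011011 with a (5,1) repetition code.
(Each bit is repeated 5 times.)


Each bit -> 5 copies

000001111111111000001111111111


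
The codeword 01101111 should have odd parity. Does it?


Number of 1s: 6

No, parity error (6 ones)


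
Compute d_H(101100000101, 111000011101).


XOR: 010100011000
Count of 1s: 4

4


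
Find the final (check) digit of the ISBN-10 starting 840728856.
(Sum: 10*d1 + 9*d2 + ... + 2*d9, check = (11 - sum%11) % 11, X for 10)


Weighted sum: 276
276 mod 11 = 1

Check digit: X


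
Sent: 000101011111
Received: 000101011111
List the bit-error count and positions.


XOR: 000000000000

0 errors (received matches sent)


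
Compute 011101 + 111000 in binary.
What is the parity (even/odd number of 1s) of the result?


011101 = 29
111000 = 56
Sum = 85 = 1010101
1s count = 4

even parity (4 ones in 1010101)


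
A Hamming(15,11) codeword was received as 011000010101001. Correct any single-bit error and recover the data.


Syndrome = 0: no error detected

Data: 10000101001 (no errors)


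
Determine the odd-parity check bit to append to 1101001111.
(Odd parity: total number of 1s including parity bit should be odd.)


Number of 1s in data: 7
Parity bit: 0

0


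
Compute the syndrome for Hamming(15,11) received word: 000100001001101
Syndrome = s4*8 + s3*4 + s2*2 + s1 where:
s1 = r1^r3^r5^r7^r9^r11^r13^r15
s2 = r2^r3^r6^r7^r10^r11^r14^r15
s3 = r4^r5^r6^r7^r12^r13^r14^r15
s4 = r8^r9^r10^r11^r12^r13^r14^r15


s1=1, s2=1, s3=0, s4=0

Syndrome = 3 (error at position 3)


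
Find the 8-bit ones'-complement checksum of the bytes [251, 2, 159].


Sum = 412 mod 256 = 156
Complement = 99

99


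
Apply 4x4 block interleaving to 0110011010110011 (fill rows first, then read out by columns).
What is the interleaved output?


Matrix:
  0110
  0110
  1011
  0011
Read columns: 0010110011110011

0010110011110011


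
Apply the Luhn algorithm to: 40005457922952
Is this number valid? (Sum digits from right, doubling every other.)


Luhn sum = 48
48 mod 10 = 8

Invalid (Luhn sum mod 10 = 8)


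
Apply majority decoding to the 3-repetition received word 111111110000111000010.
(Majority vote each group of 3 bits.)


Groups: 111, 111, 110, 000, 111, 000, 010
Majority votes: 1110100

1110100


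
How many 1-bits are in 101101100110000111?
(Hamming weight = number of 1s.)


Counting 1s in 101101100110000111

10


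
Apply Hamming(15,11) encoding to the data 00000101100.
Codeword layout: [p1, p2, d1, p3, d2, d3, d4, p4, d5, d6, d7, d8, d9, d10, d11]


Parity bits: p1=1, p2=1, p3=0, p4=1

110000010101100


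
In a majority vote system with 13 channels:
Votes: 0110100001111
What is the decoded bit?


Ones: 7 out of 13
Threshold: 7

1 (7/13 voted 1)


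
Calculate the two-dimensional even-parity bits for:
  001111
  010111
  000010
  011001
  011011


Row parities: 00110
Column parities: 011000

Row P: 00110, Col P: 011000, Corner: 0


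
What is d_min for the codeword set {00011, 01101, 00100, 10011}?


Comparing all pairs, minimum distance: 1
Can detect 0 errors, correct 0 errors

1


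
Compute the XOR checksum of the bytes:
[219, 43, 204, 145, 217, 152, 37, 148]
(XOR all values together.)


XOR chain: 219 ^ 43 ^ 204 ^ 145 ^ 217 ^ 152 ^ 37 ^ 148 = 93

93


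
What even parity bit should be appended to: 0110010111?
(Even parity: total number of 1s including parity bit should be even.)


Number of 1s in data: 6
Parity bit: 0

0


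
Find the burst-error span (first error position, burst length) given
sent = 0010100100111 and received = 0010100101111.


XOR: 0000000001000

Burst at position 9, length 1


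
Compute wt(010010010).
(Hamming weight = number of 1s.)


Counting 1s in 010010010

3


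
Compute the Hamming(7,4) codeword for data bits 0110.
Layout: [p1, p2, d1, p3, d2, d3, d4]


Parity bits: p1=1, p2=1, p3=0

1100110


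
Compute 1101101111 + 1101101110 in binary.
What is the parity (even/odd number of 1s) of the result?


1101101111 = 879
1101101110 = 878
Sum = 1757 = 11011011101
1s count = 8

even parity (8 ones in 11011011101)


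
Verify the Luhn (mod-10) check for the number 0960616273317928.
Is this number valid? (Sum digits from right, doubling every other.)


Luhn sum = 62
62 mod 10 = 2

Invalid (Luhn sum mod 10 = 2)


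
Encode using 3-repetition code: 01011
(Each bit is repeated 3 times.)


Each bit -> 3 copies

000111000111111


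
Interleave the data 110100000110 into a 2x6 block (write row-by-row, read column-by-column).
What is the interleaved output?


Matrix:
  110100
  000110
Read columns: 101000110100

101000110100


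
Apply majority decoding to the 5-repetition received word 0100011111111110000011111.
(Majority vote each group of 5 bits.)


Groups: 01000, 11111, 11111, 00000, 11111
Majority votes: 01101

01101


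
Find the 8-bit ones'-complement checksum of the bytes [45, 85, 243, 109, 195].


Sum = 677 mod 256 = 165
Complement = 90

90


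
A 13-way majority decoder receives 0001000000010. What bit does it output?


Ones: 2 out of 13
Threshold: 7

0 (2/13 voted 1)


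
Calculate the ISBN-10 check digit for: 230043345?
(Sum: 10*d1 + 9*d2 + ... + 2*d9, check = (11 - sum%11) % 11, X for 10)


Weighted sum: 120
120 mod 11 = 10

Check digit: 1


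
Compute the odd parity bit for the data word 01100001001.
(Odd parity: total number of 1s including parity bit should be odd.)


Number of 1s in data: 4
Parity bit: 1

1


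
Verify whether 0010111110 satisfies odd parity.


Number of 1s: 6

No, parity error (6 ones)


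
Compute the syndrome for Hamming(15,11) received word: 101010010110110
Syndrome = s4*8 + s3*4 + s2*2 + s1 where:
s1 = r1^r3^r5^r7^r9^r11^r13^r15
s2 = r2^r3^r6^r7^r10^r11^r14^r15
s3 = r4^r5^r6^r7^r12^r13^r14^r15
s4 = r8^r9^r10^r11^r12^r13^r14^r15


s1=1, s2=0, s3=1, s4=1

Syndrome = 13 (error at position 13)


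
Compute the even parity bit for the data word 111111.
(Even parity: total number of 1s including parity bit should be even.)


Number of 1s in data: 6
Parity bit: 0

0


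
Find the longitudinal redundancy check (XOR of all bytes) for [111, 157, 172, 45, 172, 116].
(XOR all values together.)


XOR chain: 111 ^ 157 ^ 172 ^ 45 ^ 172 ^ 116 = 171

171


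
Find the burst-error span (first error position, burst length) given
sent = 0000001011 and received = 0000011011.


XOR: 0000010000

Burst at position 5, length 1


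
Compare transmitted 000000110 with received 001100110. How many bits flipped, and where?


XOR: 001100000

2 error(s) at position(s): 2, 3


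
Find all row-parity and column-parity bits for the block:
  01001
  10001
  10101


Row parities: 001
Column parities: 01101

Row P: 001, Col P: 01101, Corner: 1


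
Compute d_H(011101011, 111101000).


XOR: 100000011
Count of 1s: 3

3


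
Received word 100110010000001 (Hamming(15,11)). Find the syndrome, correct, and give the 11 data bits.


Syndrome = 7: error at position 7

Data: 01010000001 (corrected bit 7)


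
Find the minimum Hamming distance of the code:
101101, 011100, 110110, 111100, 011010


Comparing all pairs, minimum distance: 1
Can detect 0 errors, correct 0 errors

1


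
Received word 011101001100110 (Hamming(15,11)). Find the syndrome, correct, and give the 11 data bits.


Syndrome = 3: error at position 3

Data: 00101100110 (corrected bit 3)


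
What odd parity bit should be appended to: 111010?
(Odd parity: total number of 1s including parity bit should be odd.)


Number of 1s in data: 4
Parity bit: 1

1


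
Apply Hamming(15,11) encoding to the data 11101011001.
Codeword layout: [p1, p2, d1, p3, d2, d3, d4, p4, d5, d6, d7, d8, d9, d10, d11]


Parity bits: p1=1, p2=0, p3=0, p4=0

101011001011001


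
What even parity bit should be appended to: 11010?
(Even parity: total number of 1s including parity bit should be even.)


Number of 1s in data: 3
Parity bit: 1

1


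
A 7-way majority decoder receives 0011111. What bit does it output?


Ones: 5 out of 7
Threshold: 4

1 (5/7 voted 1)


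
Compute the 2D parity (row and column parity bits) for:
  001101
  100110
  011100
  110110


Row parities: 1110
Column parities: 000001

Row P: 1110, Col P: 000001, Corner: 1


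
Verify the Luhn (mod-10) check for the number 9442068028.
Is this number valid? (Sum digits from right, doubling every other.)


Luhn sum = 48
48 mod 10 = 8

Invalid (Luhn sum mod 10 = 8)


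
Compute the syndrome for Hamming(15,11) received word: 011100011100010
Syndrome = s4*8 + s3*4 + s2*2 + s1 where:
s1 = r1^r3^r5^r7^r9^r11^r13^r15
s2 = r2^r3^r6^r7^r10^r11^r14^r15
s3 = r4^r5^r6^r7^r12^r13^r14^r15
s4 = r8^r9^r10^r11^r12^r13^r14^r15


s1=0, s2=0, s3=0, s4=0

Syndrome = 0 (no error)


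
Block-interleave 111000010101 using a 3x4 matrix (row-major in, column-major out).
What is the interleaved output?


Matrix:
  1110
  0001
  0101
Read columns: 100101100011

100101100011


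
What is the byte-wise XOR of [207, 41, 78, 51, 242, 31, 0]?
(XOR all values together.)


XOR chain: 207 ^ 41 ^ 78 ^ 51 ^ 242 ^ 31 ^ 0 = 118

118


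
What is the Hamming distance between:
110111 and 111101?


XOR: 001010
Count of 1s: 2

2


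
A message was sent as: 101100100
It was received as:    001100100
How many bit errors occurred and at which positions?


XOR: 100000000

1 error(s) at position(s): 0


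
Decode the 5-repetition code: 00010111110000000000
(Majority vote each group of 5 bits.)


Groups: 00010, 11111, 00000, 00000
Majority votes: 0100

0100


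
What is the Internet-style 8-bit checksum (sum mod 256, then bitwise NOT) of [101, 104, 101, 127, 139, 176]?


Sum = 748 mod 256 = 236
Complement = 19

19


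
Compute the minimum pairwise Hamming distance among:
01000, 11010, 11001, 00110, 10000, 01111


Comparing all pairs, minimum distance: 2
Can detect 1 errors, correct 0 errors

2


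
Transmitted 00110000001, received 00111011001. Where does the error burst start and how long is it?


XOR: 00001011000

Burst at position 4, length 4


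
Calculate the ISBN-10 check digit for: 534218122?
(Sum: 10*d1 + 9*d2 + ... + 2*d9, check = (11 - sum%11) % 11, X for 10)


Weighted sum: 183
183 mod 11 = 7

Check digit: 4


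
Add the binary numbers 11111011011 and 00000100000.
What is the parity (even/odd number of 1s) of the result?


11111011011 = 2011
00000100000 = 32
Sum = 2043 = 11111111011
1s count = 10

even parity (10 ones in 11111111011)


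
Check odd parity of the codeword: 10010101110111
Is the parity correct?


Number of 1s: 9

Yes, parity is correct (9 ones)


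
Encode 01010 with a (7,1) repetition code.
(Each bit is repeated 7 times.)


Each bit -> 7 copies

00000001111111000000011111110000000


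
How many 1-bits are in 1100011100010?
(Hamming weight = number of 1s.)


Counting 1s in 1100011100010

6


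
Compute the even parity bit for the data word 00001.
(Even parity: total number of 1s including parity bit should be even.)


Number of 1s in data: 1
Parity bit: 1

1


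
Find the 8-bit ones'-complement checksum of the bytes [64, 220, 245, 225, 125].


Sum = 879 mod 256 = 111
Complement = 144

144


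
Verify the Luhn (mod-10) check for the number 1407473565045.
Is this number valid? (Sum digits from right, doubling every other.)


Luhn sum = 47
47 mod 10 = 7

Invalid (Luhn sum mod 10 = 7)


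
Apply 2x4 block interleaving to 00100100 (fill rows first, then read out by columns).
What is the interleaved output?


Matrix:
  0010
  0100
Read columns: 00011000

00011000


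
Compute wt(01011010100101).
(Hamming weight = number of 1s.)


Counting 1s in 01011010100101

7


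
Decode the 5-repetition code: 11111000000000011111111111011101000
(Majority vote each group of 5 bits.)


Groups: 11111, 00000, 00000, 11111, 11111, 10111, 01000
Majority votes: 1001110

1001110


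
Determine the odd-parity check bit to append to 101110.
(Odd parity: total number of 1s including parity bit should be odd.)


Number of 1s in data: 4
Parity bit: 1

1


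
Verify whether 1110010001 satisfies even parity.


Number of 1s: 5

No, parity error (5 ones)


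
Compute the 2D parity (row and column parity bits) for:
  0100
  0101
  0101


Row parities: 100
Column parities: 0100

Row P: 100, Col P: 0100, Corner: 1


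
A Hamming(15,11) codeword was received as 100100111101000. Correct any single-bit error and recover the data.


Syndrome = 5: error at position 5

Data: 01011101000 (corrected bit 5)


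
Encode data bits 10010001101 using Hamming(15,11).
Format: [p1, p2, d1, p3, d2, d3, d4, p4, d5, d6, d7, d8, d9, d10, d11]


Parity bits: p1=0, p2=1, p3=0, p4=1

011000110001101


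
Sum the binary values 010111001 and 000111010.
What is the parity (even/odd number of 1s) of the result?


010111001 = 185
000111010 = 58
Sum = 243 = 11110011
1s count = 6

even parity (6 ones in 11110011)


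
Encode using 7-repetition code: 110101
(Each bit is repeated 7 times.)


Each bit -> 7 copies

111111111111110000000111111100000001111111


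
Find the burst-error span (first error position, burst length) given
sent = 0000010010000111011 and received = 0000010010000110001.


XOR: 0000000000000001010

Burst at position 15, length 3


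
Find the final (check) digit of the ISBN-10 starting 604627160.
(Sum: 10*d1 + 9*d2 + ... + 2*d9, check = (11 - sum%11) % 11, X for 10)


Weighted sum: 203
203 mod 11 = 5

Check digit: 6


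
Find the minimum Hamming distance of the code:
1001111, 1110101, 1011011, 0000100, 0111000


Comparing all pairs, minimum distance: 2
Can detect 1 errors, correct 0 errors

2


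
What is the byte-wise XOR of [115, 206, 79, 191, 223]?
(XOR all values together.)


XOR chain: 115 ^ 206 ^ 79 ^ 191 ^ 223 = 146

146


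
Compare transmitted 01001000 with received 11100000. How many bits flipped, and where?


XOR: 10101000

3 error(s) at position(s): 0, 2, 4


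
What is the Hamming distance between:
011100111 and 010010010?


XOR: 001110101
Count of 1s: 5

5


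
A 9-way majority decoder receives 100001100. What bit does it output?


Ones: 3 out of 9
Threshold: 5

0 (3/9 voted 1)


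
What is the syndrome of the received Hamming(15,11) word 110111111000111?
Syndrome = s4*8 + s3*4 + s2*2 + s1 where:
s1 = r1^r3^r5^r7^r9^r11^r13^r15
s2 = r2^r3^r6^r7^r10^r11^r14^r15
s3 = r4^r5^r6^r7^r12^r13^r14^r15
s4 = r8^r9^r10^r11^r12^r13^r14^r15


s1=0, s2=1, s3=1, s4=1

Syndrome = 14 (error at position 14)


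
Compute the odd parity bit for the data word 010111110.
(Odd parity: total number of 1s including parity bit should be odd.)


Number of 1s in data: 6
Parity bit: 1

1


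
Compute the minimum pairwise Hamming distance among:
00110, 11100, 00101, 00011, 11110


Comparing all pairs, minimum distance: 1
Can detect 0 errors, correct 0 errors

1


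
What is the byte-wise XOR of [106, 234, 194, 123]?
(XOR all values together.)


XOR chain: 106 ^ 234 ^ 194 ^ 123 = 57

57


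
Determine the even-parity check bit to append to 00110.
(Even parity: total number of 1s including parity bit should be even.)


Number of 1s in data: 2
Parity bit: 0

0


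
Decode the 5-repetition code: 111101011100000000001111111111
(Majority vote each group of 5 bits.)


Groups: 11110, 10111, 00000, 00000, 11111, 11111
Majority votes: 110011

110011


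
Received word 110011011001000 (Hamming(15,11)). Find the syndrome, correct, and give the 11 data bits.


Syndrome = 13: error at position 13

Data: 01101001100 (corrected bit 13)


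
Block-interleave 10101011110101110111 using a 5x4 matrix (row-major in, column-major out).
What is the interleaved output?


Matrix:
  1010
  1011
  1101
  0111
  0111
Read columns: 11100001111101101111

11100001111101101111


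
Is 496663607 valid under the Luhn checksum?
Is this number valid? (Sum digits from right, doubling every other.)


Luhn sum = 47
47 mod 10 = 7

Invalid (Luhn sum mod 10 = 7)


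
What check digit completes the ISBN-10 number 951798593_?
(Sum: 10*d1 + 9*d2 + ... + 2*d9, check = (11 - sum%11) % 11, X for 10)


Weighted sum: 339
339 mod 11 = 9

Check digit: 2


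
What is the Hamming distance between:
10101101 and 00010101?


XOR: 10111000
Count of 1s: 4

4


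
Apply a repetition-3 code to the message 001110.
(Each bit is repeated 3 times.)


Each bit -> 3 copies

000000111111111000


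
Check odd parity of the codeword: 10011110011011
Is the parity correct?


Number of 1s: 9

Yes, parity is correct (9 ones)


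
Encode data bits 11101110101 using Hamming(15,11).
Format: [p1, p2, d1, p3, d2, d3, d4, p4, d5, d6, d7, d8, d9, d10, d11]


Parity bits: p1=0, p2=1, p3=0, p4=1

011011011110101


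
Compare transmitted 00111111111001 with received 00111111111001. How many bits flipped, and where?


XOR: 00000000000000

0 errors (received matches sent)


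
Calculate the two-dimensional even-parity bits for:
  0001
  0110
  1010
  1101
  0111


Row parities: 10011
Column parities: 0111

Row P: 10011, Col P: 0111, Corner: 1


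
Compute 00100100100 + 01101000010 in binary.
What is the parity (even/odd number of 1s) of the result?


00100100100 = 292
01101000010 = 834
Sum = 1126 = 10001100110
1s count = 5

odd parity (5 ones in 10001100110)


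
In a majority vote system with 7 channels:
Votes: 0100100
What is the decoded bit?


Ones: 2 out of 7
Threshold: 4

0 (2/7 voted 1)


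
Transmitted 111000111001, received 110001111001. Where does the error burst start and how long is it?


XOR: 001001000000

Burst at position 2, length 4


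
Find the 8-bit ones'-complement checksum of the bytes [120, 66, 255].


Sum = 441 mod 256 = 185
Complement = 70

70


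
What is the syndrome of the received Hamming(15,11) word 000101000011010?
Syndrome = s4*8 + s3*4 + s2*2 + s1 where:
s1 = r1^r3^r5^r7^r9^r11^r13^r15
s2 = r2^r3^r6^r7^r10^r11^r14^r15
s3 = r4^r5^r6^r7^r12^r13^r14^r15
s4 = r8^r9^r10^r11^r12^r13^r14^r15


s1=1, s2=1, s3=0, s4=1

Syndrome = 11 (error at position 11)


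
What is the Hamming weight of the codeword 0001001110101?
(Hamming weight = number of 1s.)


Counting 1s in 0001001110101

6


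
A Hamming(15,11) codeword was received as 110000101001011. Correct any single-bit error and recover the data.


Syndrome = 0: no error detected

Data: 00011001011 (no errors)


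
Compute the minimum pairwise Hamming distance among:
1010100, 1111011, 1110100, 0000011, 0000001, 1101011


Comparing all pairs, minimum distance: 1
Can detect 0 errors, correct 0 errors

1


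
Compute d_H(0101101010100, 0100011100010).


XOR: 0001110110110
Count of 1s: 7

7


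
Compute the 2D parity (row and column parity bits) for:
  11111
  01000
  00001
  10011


Row parities: 1111
Column parities: 00101

Row P: 1111, Col P: 00101, Corner: 0


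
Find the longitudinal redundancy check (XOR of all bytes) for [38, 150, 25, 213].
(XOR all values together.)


XOR chain: 38 ^ 150 ^ 25 ^ 213 = 124

124


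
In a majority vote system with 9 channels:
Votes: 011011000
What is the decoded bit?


Ones: 4 out of 9
Threshold: 5

0 (4/9 voted 1)


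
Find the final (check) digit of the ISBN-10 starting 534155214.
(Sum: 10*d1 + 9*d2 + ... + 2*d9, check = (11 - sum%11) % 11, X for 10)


Weighted sum: 190
190 mod 11 = 3

Check digit: 8


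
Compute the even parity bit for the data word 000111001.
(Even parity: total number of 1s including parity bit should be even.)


Number of 1s in data: 4
Parity bit: 0

0


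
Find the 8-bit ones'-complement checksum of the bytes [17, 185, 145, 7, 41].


Sum = 395 mod 256 = 139
Complement = 116

116


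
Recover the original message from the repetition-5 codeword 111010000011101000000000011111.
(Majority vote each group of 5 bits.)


Groups: 11101, 00000, 11101, 00000, 00000, 11111
Majority votes: 101001

101001


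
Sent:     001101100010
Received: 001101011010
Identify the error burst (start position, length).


XOR: 000000111000

Burst at position 6, length 3


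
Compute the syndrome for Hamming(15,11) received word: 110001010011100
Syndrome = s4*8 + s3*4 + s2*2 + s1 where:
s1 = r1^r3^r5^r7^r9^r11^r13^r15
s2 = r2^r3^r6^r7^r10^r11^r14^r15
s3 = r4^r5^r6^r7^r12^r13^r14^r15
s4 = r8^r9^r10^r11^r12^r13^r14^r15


s1=1, s2=1, s3=1, s4=0

Syndrome = 7 (error at position 7)


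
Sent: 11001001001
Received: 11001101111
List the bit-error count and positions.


XOR: 00000100110

3 error(s) at position(s): 5, 8, 9
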